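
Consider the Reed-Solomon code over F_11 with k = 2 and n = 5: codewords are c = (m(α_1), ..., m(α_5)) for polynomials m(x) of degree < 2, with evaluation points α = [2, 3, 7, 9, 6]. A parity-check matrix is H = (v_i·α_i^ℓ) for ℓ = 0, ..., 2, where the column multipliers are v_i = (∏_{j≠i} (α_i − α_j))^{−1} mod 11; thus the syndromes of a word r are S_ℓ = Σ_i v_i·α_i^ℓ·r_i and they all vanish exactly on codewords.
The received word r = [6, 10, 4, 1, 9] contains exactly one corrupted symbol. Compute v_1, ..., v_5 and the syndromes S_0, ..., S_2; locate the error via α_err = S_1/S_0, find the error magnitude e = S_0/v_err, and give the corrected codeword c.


S = (3, 7, 9), error at position 5, error magnitude e = 9, c = [6, 10, 4, 1, 0].

Step 1: column multipliers v_i = (∏_{j≠i}(α_i − α_j))^{−1} mod 11.
  i = 1 (α = 2): (2−3)(2−7)(2−9)(2−6) = (−1)·(−5)·(−7)·(−4) = 140 ≡ 8, so v_1 = 8^{−1} = 7 (mod 11).
  i = 2 (α = 3): (3−2)(3−7)(3−9)(3−6) = 1·(−4)·(−6)·(−3) = −72 ≡ 5, so v_2 = 5^{−1} = 9 (mod 11).
  i = 3 (α = 7): (7−2)(7−3)(7−9)(7−6) = 5·4·(−2)·1 = −40 ≡ 4, so v_3 = 4^{−1} = 3 (mod 11).
  i = 4 (α = 9): (9−2)(9−3)(9−7)(9−6) = 7·6·2·3 = 252 ≡ 10, so v_4 = 10^{−1} = 10 (mod 11).
  i = 5 (α = 6): (6−2)(6−3)(6−7)(6−9) = 4·3·(−1)·(−3) = 36 ≡ 3, so v_5 = 3^{−1} = 4 (mod 11).
  v = [7, 9, 3, 10, 4].
Step 2: syndromes of r = [6, 10, 4, 1, 9] (all sums mod 11).
  S_0 = Σ v_i r_i = 7·6 + 9·10 + 3·4 + 10·1 + 4·9 = 190 ≡ 3.
  S_1 = Σ v_i α_i r_i = 7·2·6 + 9·3·10 + 3·7·4 + 10·9·1 + 4·6·9 = 744 ≡ 7.
  α_i^2 mod 11 = [4, 9, 5, 4, 3].
  S_2 = Σ v_i α_i^2 r_i = 7·4·6 + 9·9·10 + 3·5·4 + 10·4·1 + 4·3·9 = 1186 ≡ 9.
  S = (3, 7, 9) ≠ 0, so r is not a codeword (an error is present).
Step 3: locate the error. For a single error e at position i, S_ℓ = v_i·e·α_i^ℓ, so α_err = S_1/S_0.
  S_0^{−1} = 3^{−1} = 4 (mod 11), so α_err = 7·4 = 28 ≡ 6 = α_5. Error position i = 5.
  Consistency check: S_2/S_1 = 9·8 = 72 ≡ 6 = α_err ✓ (single-error assumption holds).
Step 4: error magnitude e = S_0/v_5 = S_0·∏_{j≠5}(α_5 − α_j) = 3·3 = 9 ≡ 9 (mod 11).
Step 5: correct position 5: c_5 = r_5 − e = 9 − 9 ≡ 0 (mod 11). Hence c = [6, 10, 4, 1, 0].
  Check: interpolating c through the α_i gives m(x) = 9 + 4·x (degree < 2) with m(α_i) = c_i for every i, so c is indeed a codeword.


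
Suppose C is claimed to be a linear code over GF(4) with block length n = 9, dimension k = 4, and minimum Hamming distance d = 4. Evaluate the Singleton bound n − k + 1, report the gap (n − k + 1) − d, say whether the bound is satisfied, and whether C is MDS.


Singleton RHS = n − k + 1 = 6, slack = 2, bound satisfied, not MDS.

Singleton bound: d ≤ n − k + 1.
Here n = 9, k = 4, so n − k + 1 = 6.
Given d = 4, check d ≤ 6: YES.
Slack = (n − k + 1) − d = 2.
The code is NOT MDS (slack = 2 > 0).
Description: the claimed parameters are [9, 4, 4]_4; such a code would be non-MDS.


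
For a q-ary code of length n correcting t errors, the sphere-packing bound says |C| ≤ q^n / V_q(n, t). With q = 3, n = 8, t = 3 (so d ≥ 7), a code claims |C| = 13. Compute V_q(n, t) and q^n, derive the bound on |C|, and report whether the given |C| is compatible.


V_q(n, t) = 577, q^n = 6561, Hamming bound = 11, |C| = 13 > bound (violated).

Step 1: Compute V_q(n, t) = Σ_{j=0}^3 C(n, j) (q−1)^j.
  j = 0: C(8,0)·(2)^0 = 1·1 = 1.
  j = 1: C(8,1)·(2)^1 = 8·2 = 16.
  j = 2: C(8,2)·(2)^2 = 28·4 = 112.
  j = 3: C(8,3)·(2)^3 = 56·8 = 448.
  V_q(n, t) = 1 + 16 + 112 + 448 = 577.
Step 2: q^n = 3^8 = 6561.
Step 3: Hamming bound ⌊q^n / V_q(n,t)⌋ = ⌊6561/577⌋ = 11.
Step 4: Compare |C| = 13 to 11: violated.
The claimed |C| lies above the Hamming bound, so no 3-ary code of length 8 with d ≥ 7 can have 13 codewords.


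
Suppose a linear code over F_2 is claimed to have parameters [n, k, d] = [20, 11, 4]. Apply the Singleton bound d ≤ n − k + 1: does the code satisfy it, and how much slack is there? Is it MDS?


Singleton RHS = n − k + 1 = 10, slack = 6, bound satisfied, not MDS.

Singleton bound: d ≤ n − k + 1.
Here n = 20, k = 11, so n − k + 1 = 10.
Given d = 4, check d ≤ 10: YES.
Slack = (n − k + 1) − d = 6.
The code is NOT MDS (slack = 6 > 0).
Description: the claimed parameters are [20, 11, 4]_2; such a code would be non-MDS.


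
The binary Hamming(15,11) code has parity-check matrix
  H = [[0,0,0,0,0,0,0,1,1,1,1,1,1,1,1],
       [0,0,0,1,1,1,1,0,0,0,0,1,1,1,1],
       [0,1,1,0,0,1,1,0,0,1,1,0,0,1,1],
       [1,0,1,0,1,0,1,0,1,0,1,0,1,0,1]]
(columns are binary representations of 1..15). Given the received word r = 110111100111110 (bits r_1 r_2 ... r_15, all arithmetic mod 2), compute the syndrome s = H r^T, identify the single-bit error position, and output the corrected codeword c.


s = (1, 1, 0, 1)^T, error position = 13, corrected codeword c = 110111100111010

Compute s = H r^T mod 2 one row at a time:
  s_1 = 0 + 0 + 1 + 1 + 1 + 1 + 1 + 0 = 5 ≡ 1 (mod 2).
  s_2 = 1 + 1 + 1 + 1 + 1 + 1 + 1 + 0 = 7 ≡ 1 (mod 2).
  s_3 = 1 + 0 + 1 + 1 + 1 + 1 + 1 + 0 = 6 ≡ 0 (mod 2).
  s_4 = 1 + 0 + 1 + 1 + 0 + 1 + 1 + 0 = 5 ≡ 1 (mod 2).
s = (1, 1, 0, 1)^T — this equals column 13 of H (binary 1101), so error is at position 13.
Correct: flip bit 13 of r = 110111100111110 to get c = 110111100111010.


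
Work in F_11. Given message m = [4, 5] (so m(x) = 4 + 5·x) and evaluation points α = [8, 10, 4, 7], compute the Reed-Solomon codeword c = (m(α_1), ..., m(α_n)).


c = [0, 10, 2, 6]

Message polynomial: m(x) = 4 + 5·x (mod 11).
For each evaluation point α_i, compute m(α_i) mod 11:
  α_1 = 8: Horner steps 5 → 0, so m(8) = 0.
  α_2 = 10: Horner steps 5 → 10, so m(10) = 10.
  α_3 = 4: Horner steps 5 → 2, so m(4) = 2.
  α_4 = 7: Horner steps 5 → 6, so m(7) = 6.
Codeword c = [0, 10, 2, 6] ∈ F_11^4.


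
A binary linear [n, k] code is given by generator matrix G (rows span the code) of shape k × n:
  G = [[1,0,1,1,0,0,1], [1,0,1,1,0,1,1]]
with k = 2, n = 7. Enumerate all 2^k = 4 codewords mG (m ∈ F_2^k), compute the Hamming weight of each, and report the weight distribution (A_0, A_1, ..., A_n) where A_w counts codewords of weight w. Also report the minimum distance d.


Weight distribution: A_0 = 1, A_1 = 1, A_4 = 1, A_5 = 1. Minimum distance d = 1.

Enumerate all 2^2 = 4 messages m ∈ F_2^2.
For each, compute codeword c = mG in F_2^7, then tally its weight.
  m = 00 → c = 0000000, weight = 0.
  m = 10 → c = 1011001, weight = 4.
  m = 01 → c = 1011011, weight = 5.
  m = 11 → c = 0000010, weight = 1.
Tally weights:
  weight 0: 1 codewords.
  weight 1: 1 codewords.
  weight 4: 1 codewords.
  weight 5: 1 codewords.
Minimum distance d = smallest w > 0 with A_w > 0 = 1.
Sanity: Σ A_w = 4 = 2^2 = 4 ✓.


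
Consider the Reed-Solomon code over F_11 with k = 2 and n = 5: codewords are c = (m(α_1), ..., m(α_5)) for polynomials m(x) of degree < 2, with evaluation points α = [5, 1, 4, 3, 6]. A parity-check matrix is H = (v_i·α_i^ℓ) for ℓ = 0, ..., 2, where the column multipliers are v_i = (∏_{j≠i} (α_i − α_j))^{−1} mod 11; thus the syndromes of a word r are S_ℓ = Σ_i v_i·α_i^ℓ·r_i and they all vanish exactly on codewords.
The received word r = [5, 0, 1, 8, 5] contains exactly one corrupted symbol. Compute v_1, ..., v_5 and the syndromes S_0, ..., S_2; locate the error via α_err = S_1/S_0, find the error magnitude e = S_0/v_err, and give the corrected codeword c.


S = (5, 8, 4), error at position 5, error magnitude e = 7, c = [5, 0, 1, 8, 9].

Step 1: column multipliers v_i = (∏_{j≠i}(α_i − α_j))^{−1} mod 11.
  i = 1 (α = 5): (5−1)(5−4)(5−3)(5−6) = 4·1·2·(−1) = −8 ≡ 3, so v_1 = 3^{−1} = 4 (mod 11).
  i = 2 (α = 1): (1−5)(1−4)(1−3)(1−6) = (−4)·(−3)·(−2)·(−5) = 120 ≡ 10, so v_2 = 10^{−1} = 10 (mod 11).
  i = 3 (α = 4): (4−5)(4−1)(4−3)(4−6) = (−1)·3·1·(−2) = 6 ≡ 6, so v_3 = 6^{−1} = 2 (mod 11).
  i = 4 (α = 3): (3−5)(3−1)(3−4)(3−6) = (−2)·2·(−1)·(−3) = −12 ≡ 10, so v_4 = 10^{−1} = 10 (mod 11).
  i = 5 (α = 6): (6−5)(6−1)(6−4)(6−3) = 1·5·2·3 = 30 ≡ 8, so v_5 = 8^{−1} = 7 (mod 11).
  v = [4, 10, 2, 10, 7].
Step 2: syndromes of r = [5, 0, 1, 8, 5] (all sums mod 11).
  S_0 = Σ v_i r_i = 4·5 + 10·0 + 2·1 + 10·8 + 7·5 = 137 ≡ 5.
  S_1 = Σ v_i α_i r_i = 4·5·5 + 10·1·0 + 2·4·1 + 10·3·8 + 7·6·5 = 558 ≡ 8.
  α_i^2 mod 11 = [3, 1, 5, 9, 3].
  S_2 = Σ v_i α_i^2 r_i = 4·3·5 + 10·1·0 + 2·5·1 + 10·9·8 + 7·3·5 = 895 ≡ 4.
  S = (5, 8, 4) ≠ 0, so r is not a codeword (an error is present).
Step 3: locate the error. For a single error e at position i, S_ℓ = v_i·e·α_i^ℓ, so α_err = S_1/S_0.
  S_0^{−1} = 5^{−1} = 9 (mod 11), so α_err = 8·9 = 72 ≡ 6 = α_5. Error position i = 5.
  Consistency check: S_2/S_1 = 4·7 = 28 ≡ 6 = α_err ✓ (single-error assumption holds).
Step 4: error magnitude e = S_0/v_5 = S_0·∏_{j≠5}(α_5 − α_j) = 5·8 = 40 ≡ 7 (mod 11).
Step 5: correct position 5: c_5 = r_5 − e = 5 − 7 ≡ 9 (mod 11). Hence c = [5, 0, 1, 8, 9].
  Check: interpolating c through the α_i gives m(x) = 7 + 4·x (degree < 2) with m(α_i) = c_i for every i, so c is indeed a codeword.


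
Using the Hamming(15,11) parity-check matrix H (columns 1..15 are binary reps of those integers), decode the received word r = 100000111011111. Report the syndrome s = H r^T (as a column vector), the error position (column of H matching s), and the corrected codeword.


s = (1, 1, 0, 0)^T, error position = 12, corrected codeword c = 100000111010111

Compute s = H r^T mod 2 one row at a time:
  s_1 = 1 + 1 + 0 + 1 + 1 + 1 + 1 + 1 = 7 ≡ 1 (mod 2).
  s_2 = 0 + 0 + 0 + 1 + 1 + 1 + 1 + 1 = 5 ≡ 1 (mod 2).
  s_3 = 0 + 0 + 0 + 1 + 0 + 1 + 1 + 1 = 4 ≡ 0 (mod 2).
  s_4 = 1 + 0 + 0 + 1 + 1 + 1 + 1 + 1 = 6 ≡ 0 (mod 2).
s = (1, 1, 0, 0)^T — this equals column 12 of H (binary 1100), so error is at position 12.
Correct: flip bit 12 of r = 100000111011111 to get c = 100000111010111.


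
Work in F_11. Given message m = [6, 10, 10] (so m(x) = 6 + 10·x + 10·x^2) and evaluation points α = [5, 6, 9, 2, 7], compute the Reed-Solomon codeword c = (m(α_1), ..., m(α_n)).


c = [9, 8, 4, 0, 5]

Message polynomial: m(x) = 6 + 10·x + 10·x^2 (mod 11).
For each evaluation point α_i, compute m(α_i) mod 11:
  α_1 = 5: Horner steps 10 → 5 → 9, so m(5) = 9.
  α_2 = 6: Horner steps 10 → 4 → 8, so m(6) = 8.
  α_3 = 9: Horner steps 10 → 1 → 4, so m(9) = 4.
  α_4 = 2: Horner steps 10 → 8 → 0, so m(2) = 0.
  α_5 = 7: Horner steps 10 → 3 → 5, so m(7) = 5.
Codeword c = [9, 8, 4, 0, 5] ∈ F_11^5.


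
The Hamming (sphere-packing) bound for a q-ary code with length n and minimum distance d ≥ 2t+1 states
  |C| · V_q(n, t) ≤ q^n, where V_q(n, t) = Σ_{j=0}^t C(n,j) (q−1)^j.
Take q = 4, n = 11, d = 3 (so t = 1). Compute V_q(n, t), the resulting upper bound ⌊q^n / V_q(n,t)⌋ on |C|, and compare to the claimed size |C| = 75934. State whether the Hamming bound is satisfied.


V_q(n, t) = 34, q^n = 4194304, Hamming bound = 123361, |C| = 75934 ≤ bound (satisfied).

Step 1: Compute V_q(n, t) = Σ_{j=0}^1 C(n, j) (q−1)^j.
  j = 0: C(11,0)·(3)^0 = 1·1 = 1.
  j = 1: C(11,1)·(3)^1 = 11·3 = 33.
  V_q(n, t) = 1 + 33 = 34.
Step 2: q^n = 4^11 = 4194304.
Step 3: Hamming bound ⌊q^n / V_q(n,t)⌋ = ⌊4194304/34⌋ = 123361.
Step 4: Compare |C| = 75934 to 123361: satisfied.
The claimed |C| lies below the Hamming bound.


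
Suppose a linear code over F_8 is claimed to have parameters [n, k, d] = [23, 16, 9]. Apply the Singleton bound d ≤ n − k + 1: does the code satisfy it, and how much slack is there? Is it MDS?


Singleton RHS = n − k + 1 = 8, slack = -1, bound violated (no such code; not MDS).

Singleton bound: d ≤ n − k + 1.
Here n = 23, k = 16, so n − k + 1 = 8.
Given d = 9, check d ≤ 8: NO.
Slack = (n − k + 1) − d = -1.
The slack is negative: d = 9 exceeds n − k + 1 = 8 by 1, so the Singleton bound is violated and no linear [23, 16, 9]_8 code can exist. In particular it is not MDS (MDS requires d = n − k + 1 exactly).
Description: the claimed parameters are [23, 16, 9]_8; such a code would be impossible (violates the Singleton bound).


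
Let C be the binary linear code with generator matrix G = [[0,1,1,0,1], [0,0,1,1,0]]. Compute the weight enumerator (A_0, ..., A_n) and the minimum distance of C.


Weight distribution: A_0 = 1, A_2 = 1, A_3 = 2. Minimum distance d = 2.

Enumerate all 2^2 = 4 messages m ∈ F_2^2.
For each, compute codeword c = mG in F_2^5, then tally its weight.
  m = 00 → c = 00000, weight = 0.
  m = 10 → c = 01101, weight = 3.
  m = 01 → c = 00110, weight = 2.
  m = 11 → c = 01011, weight = 3.
Tally weights:
  weight 0: 1 codewords.
  weight 2: 1 codewords.
  weight 3: 2 codewords.
Minimum distance d = smallest w > 0 with A_w > 0 = 2.
Sanity: Σ A_w = 4 = 2^2 = 4 ✓.


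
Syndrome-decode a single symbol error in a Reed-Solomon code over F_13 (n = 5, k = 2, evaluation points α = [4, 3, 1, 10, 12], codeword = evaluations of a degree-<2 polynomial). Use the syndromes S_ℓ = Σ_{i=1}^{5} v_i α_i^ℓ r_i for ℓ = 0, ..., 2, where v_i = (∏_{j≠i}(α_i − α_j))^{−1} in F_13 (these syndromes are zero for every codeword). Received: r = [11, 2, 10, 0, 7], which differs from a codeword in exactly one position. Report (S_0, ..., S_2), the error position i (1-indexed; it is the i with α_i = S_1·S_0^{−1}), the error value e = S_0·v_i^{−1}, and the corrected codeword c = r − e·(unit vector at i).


S = (12, 1, 12), error at position 5, error magnitude e = 2, c = [11, 2, 10, 0, 5].

Step 1: column multipliers v_i = (∏_{j≠i}(α_i − α_j))^{−1} mod 13.
  i = 1 (α = 4): (4−3)(4−1)(4−10)(4−12) = 1·3·(−6)·(−8) = 144 ≡ 1, so v_1 = 1^{−1} = 1 (mod 13).
  i = 2 (α = 3): (3−4)(3−1)(3−10)(3−12) = (−1)·2·(−7)·(−9) = −126 ≡ 4, so v_2 = 4^{−1} = 10 (mod 13).
  i = 3 (α = 1): (1−4)(1−3)(1−10)(1−12) = (−3)·(−2)·(−9)·(−11) = 594 ≡ 9, so v_3 = 9^{−1} = 3 (mod 13).
  i = 4 (α = 10): (10−4)(10−3)(10−1)(10−12) = 6·7·9·(−2) = −756 ≡ 11, so v_4 = 11^{−1} = 6 (mod 13).
  i = 5 (α = 12): (12−4)(12−3)(12−1)(12−10) = 8·9·11·2 = 1584 ≡ 11, so v_5 = 11^{−1} = 6 (mod 13).
  v = [1, 10, 3, 6, 6].
Step 2: syndromes of r = [11, 2, 10, 0, 7] (all sums mod 13).
  S_0 = Σ v_i r_i = 1·11 + 10·2 + 3·10 + 6·0 + 6·7 = 103 ≡ 12.
  S_1 = Σ v_i α_i r_i = 1·4·11 + 10·3·2 + 3·1·10 + 6·10·0 + 6·12·7 = 638 ≡ 1.
  α_i^2 mod 13 = [3, 9, 1, 9, 1].
  S_2 = Σ v_i α_i^2 r_i = 1·3·11 + 10·9·2 + 3·1·10 + 6·9·0 + 6·1·7 = 285 ≡ 12.
  S = (12, 1, 12) ≠ 0, so r is not a codeword (an error is present).
Step 3: locate the error. For a single error e at position i, S_ℓ = v_i·e·α_i^ℓ, so α_err = S_1/S_0.
  S_0^{−1} = 12^{−1} = 12 (mod 13), so α_err = 1·12 = 12 ≡ 12 = α_5. Error position i = 5.
  Consistency check: S_2/S_1 = 12·1 = 12 ≡ 12 = α_err ✓ (single-error assumption holds).
Step 4: error magnitude e = S_0/v_5 = S_0·∏_{j≠5}(α_5 − α_j) = 12·11 = 132 ≡ 2 (mod 13).
Step 5: correct position 5: c_5 = r_5 − e = 7 − 2 ≡ 5 (mod 13). Hence c = [11, 2, 10, 0, 5].
  Check: interpolating c through the α_i gives m(x) = 1 + 9·x (degree < 2) with m(α_i) = c_i for every i, so c is indeed a codeword.


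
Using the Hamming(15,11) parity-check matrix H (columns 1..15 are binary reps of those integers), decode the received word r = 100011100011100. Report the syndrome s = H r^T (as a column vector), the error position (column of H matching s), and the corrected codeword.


s = (1, 1, 1, 1)^T, error position = 15, corrected codeword c = 100011100011101

Compute s = H r^T mod 2 one row at a time:
  s_1 = 0 + 0 + 0 + 1 + 1 + 1 + 0 + 0 = 3 ≡ 1 (mod 2).
  s_2 = 0 + 1 + 1 + 1 + 1 + 1 + 0 + 0 = 5 ≡ 1 (mod 2).
  s_3 = 0 + 0 + 1 + 1 + 0 + 1 + 0 + 0 = 3 ≡ 1 (mod 2).
  s_4 = 1 + 0 + 1 + 1 + 0 + 1 + 1 + 0 = 5 ≡ 1 (mod 2).
s = (1, 1, 1, 1)^T — this equals column 15 of H (binary 1111), so error is at position 15.
Correct: flip bit 15 of r = 100011100011100 to get c = 100011100011101.


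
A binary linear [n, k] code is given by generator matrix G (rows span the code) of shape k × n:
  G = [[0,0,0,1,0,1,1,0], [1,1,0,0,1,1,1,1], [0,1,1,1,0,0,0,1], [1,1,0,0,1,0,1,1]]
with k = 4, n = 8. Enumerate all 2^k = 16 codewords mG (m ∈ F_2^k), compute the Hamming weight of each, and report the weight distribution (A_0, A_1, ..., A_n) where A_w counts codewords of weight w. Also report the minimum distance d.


Weight distribution: A_0 = 1, A_1 = 1, A_2 = 1, A_3 = 2, A_4 = 3, A_5 = 5, A_6 = 3. Minimum distance d = 1.

Enumerate all 2^4 = 16 messages m ∈ F_2^4.
For each, compute codeword c = mG in F_2^8, then tally its weight.
  m = 0000 → c = 00000000, weight = 0.
  m = 1000 → c = 00010110, weight = 3.
  m = 0100 → c = 11001111, weight = 6.
  m = 1100 → c = 11011001, weight = 5.
  m = 0010 → c = 01110001, weight = 4.
  m = 1010 → c = 01100111, weight = 5.
  m = 0110 → c = 10111110, weight = 6.
  m = 1110 → c = 10101000, weight = 3.
  m = 0001 → c = 11001011, weight = 5.
  m = 1001 → c = 11011101, weight = 6.
  m = 0101 → c = 00000100, weight = 1.
  m = 1101 → c = 00010010, weight = 2.
  m = 0011 → c = 10111010, weight = 5.
  m = 1011 → c = 10101100, weight = 4.
  m = 0111 → c = 01110101, weight = 5.
  m = 1111 → c = 01100011, weight = 4.
Tally weights:
  weight 0: 1 codewords.
  weight 1: 1 codewords.
  weight 2: 1 codewords.
  weight 3: 2 codewords.
  weight 4: 3 codewords.
  weight 5: 5 codewords.
  weight 6: 3 codewords.
Minimum distance d = smallest w > 0 with A_w > 0 = 1.
Sanity: Σ A_w = 16 = 2^4 = 16 ✓.


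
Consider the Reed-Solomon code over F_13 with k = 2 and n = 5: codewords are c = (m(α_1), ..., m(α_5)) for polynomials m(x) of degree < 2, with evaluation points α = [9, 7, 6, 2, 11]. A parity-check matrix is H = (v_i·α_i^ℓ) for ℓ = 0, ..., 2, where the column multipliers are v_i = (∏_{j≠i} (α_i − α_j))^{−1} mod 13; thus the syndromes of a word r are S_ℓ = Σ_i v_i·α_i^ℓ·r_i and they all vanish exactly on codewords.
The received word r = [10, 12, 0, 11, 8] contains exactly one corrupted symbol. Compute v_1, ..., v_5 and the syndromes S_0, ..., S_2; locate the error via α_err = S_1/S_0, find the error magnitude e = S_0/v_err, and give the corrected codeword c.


S = (6, 12, 11), error at position 4, error magnitude e = 7, c = [10, 12, 0, 4, 8].

Step 1: column multipliers v_i = (∏_{j≠i}(α_i − α_j))^{−1} mod 13.
  i = 1 (α = 9): (9−7)(9−6)(9−2)(9−11) = 2·3·7·(−2) = −84 ≡ 7, so v_1 = 7^{−1} = 2 (mod 13).
  i = 2 (α = 7): (7−9)(7−6)(7−2)(7−11) = (−2)·1·5·(−4) = 40 ≡ 1, so v_2 = 1^{−1} = 1 (mod 13).
  i = 3 (α = 6): (6−9)(6−7)(6−2)(6−11) = (−3)·(−1)·4·(−5) = −60 ≡ 5, so v_3 = 5^{−1} = 8 (mod 13).
  i = 4 (α = 2): (2−9)(2−7)(2−6)(2−11) = (−7)·(−5)·(−4)·(−9) = 1260 ≡ 12, so v_4 = 12^{−1} = 12 (mod 13).
  i = 5 (α = 11): (11−9)(11−7)(11−6)(11−2) = 2·4·5·9 = 360 ≡ 9, so v_5 = 9^{−1} = 3 (mod 13).
  v = [2, 1, 8, 12, 3].
Step 2: syndromes of r = [10, 12, 0, 11, 8] (all sums mod 13).
  S_0 = Σ v_i r_i = 2·10 + 1·12 + 8·0 + 12·11 + 3·8 = 188 ≡ 6.
  S_1 = Σ v_i α_i r_i = 2·9·10 + 1·7·12 + 8·6·0 + 12·2·11 + 3·11·8 = 792 ≡ 12.
  α_i^2 mod 13 = [3, 10, 10, 4, 4].
  S_2 = Σ v_i α_i^2 r_i = 2·3·10 + 1·10·12 + 8·10·0 + 12·4·11 + 3·4·8 = 804 ≡ 11.
  S = (6, 12, 11) ≠ 0, so r is not a codeword (an error is present).
Step 3: locate the error. For a single error e at position i, S_ℓ = v_i·e·α_i^ℓ, so α_err = S_1/S_0.
  S_0^{−1} = 6^{−1} = 11 (mod 13), so α_err = 12·11 = 132 ≡ 2 = α_4. Error position i = 4.
  Consistency check: S_2/S_1 = 11·12 = 132 ≡ 2 = α_err ✓ (single-error assumption holds).
Step 4: error magnitude e = S_0/v_4 = S_0·∏_{j≠4}(α_4 − α_j) = 6·12 = 72 ≡ 7 (mod 13).
Step 5: correct position 4: c_4 = r_4 − e = 11 − 7 ≡ 4 (mod 13). Hence c = [10, 12, 0, 4, 8].
  Check: interpolating c through the α_i gives m(x) = 6 + 12·x (degree < 2) with m(α_i) = c_i for every i, so c is indeed a codeword.


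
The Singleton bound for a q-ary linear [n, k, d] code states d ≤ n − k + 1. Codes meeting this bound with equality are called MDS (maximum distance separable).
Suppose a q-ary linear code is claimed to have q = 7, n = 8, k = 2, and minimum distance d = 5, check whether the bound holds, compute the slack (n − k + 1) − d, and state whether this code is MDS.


Singleton RHS = n − k + 1 = 7, slack = 2, bound satisfied, not MDS.

Singleton bound: d ≤ n − k + 1.
Here n = 8, k = 2, so n − k + 1 = 7.
Given d = 5, check d ≤ 7: YES.
Slack = (n − k + 1) − d = 2.
The code is NOT MDS (slack = 2 > 0).
Description: the claimed parameters are [8, 2, 5]_7; such a code would be non-MDS.


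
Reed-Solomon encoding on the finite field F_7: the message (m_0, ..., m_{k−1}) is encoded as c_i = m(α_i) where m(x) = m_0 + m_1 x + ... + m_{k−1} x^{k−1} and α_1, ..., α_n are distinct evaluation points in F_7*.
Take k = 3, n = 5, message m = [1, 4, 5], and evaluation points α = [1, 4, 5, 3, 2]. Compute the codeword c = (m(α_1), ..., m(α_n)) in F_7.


c = [3, 6, 6, 2, 1]

Message polynomial: m(x) = 1 + 4·x + 5·x^2 (mod 7).
For each evaluation point α_i, compute m(α_i) mod 7:
  α_1 = 1: Horner steps 5 → 2 → 3, so m(1) = 3.
  α_2 = 4: Horner steps 5 → 3 → 6, so m(4) = 6.
  α_3 = 5: Horner steps 5 → 1 → 6, so m(5) = 6.
  α_4 = 3: Horner steps 5 → 5 → 2, so m(3) = 2.
  α_5 = 2: Horner steps 5 → 0 → 1, so m(2) = 1.
Codeword c = [3, 6, 6, 2, 1] ∈ F_7^5.


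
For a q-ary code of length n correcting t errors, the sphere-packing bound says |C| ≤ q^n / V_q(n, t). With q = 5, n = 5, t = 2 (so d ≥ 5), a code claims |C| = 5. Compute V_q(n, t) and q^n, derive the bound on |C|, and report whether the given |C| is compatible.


V_q(n, t) = 181, q^n = 3125, Hamming bound = 17, |C| = 5 ≤ bound (satisfied).

Step 1: Compute V_q(n, t) = Σ_{j=0}^2 C(n, j) (q−1)^j.
  j = 0: C(5,0)·(4)^0 = 1·1 = 1.
  j = 1: C(5,1)·(4)^1 = 5·4 = 20.
  j = 2: C(5,2)·(4)^2 = 10·16 = 160.
  V_q(n, t) = 1 + 20 + 160 = 181.
Step 2: q^n = 5^5 = 3125.
Step 3: Hamming bound ⌊q^n / V_q(n,t)⌋ = ⌊3125/181⌋ = 17.
Step 4: Compare |C| = 5 to 17: satisfied.
The claimed |C| lies below the Hamming bound.


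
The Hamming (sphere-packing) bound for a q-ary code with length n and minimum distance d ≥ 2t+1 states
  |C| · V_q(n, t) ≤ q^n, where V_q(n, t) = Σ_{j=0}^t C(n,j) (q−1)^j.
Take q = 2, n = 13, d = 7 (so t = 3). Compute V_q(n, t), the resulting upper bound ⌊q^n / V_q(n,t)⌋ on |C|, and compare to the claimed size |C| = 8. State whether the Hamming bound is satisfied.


V_q(n, t) = 378, q^n = 8192, Hamming bound = 21, |C| = 8 ≤ bound (satisfied).

Step 1: Compute V_q(n, t) = Σ_{j=0}^3 C(n, j) (q−1)^j.
  j = 0: C(13,0)·(1)^0 = 1·1 = 1.
  j = 1: C(13,1)·(1)^1 = 13·1 = 13.
  j = 2: C(13,2)·(1)^2 = 78·1 = 78.
  j = 3: C(13,3)·(1)^3 = 286·1 = 286.
  V_q(n, t) = 1 + 13 + 78 + 286 = 378.
Step 2: q^n = 2^13 = 8192.
Step 3: Hamming bound ⌊q^n / V_q(n,t)⌋ = ⌊8192/378⌋ = 21.
Step 4: Compare |C| = 8 to 21: satisfied.
The claimed |C| lies below the Hamming bound.


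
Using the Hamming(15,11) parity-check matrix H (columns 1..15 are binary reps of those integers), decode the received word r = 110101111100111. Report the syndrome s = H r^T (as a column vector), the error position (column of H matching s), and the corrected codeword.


s = (0, 0, 0, 1)^T, error position = 1, corrected codeword c = 010101111100111

Compute s = H r^T mod 2 one row at a time:
  s_1 = 1 + 1 + 1 + 0 + 0 + 1 + 1 + 1 = 6 ≡ 0 (mod 2).
  s_2 = 1 + 0 + 1 + 1 + 0 + 1 + 1 + 1 = 6 ≡ 0 (mod 2).
  s_3 = 1 + 0 + 1 + 1 + 1 + 0 + 1 + 1 = 6 ≡ 0 (mod 2).
  s_4 = 1 + 0 + 0 + 1 + 1 + 0 + 1 + 1 = 5 ≡ 1 (mod 2).
s = (0, 0, 0, 1)^T — this equals column 1 of H (binary 0001), so error is at position 1.
Correct: flip bit 1 of r = 110101111100111 to get c = 010101111100111.


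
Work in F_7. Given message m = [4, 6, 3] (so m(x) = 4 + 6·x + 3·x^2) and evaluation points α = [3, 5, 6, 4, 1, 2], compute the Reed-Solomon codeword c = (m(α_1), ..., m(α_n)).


c = [0, 4, 1, 6, 6, 0]

Message polynomial: m(x) = 4 + 6·x + 3·x^2 (mod 7).
For each evaluation point α_i, compute m(α_i) mod 7:
  α_1 = 3: Horner steps 3 → 1 → 0, so m(3) = 0.
  α_2 = 5: Horner steps 3 → 0 → 4, so m(5) = 4.
  α_3 = 6: Horner steps 3 → 3 → 1, so m(6) = 1.
  α_4 = 4: Horner steps 3 → 4 → 6, so m(4) = 6.
  α_5 = 1: Horner steps 3 → 2 → 6, so m(1) = 6.
  α_6 = 2: Horner steps 3 → 5 → 0, so m(2) = 0.
Codeword c = [0, 4, 1, 6, 6, 0] ∈ F_7^6.


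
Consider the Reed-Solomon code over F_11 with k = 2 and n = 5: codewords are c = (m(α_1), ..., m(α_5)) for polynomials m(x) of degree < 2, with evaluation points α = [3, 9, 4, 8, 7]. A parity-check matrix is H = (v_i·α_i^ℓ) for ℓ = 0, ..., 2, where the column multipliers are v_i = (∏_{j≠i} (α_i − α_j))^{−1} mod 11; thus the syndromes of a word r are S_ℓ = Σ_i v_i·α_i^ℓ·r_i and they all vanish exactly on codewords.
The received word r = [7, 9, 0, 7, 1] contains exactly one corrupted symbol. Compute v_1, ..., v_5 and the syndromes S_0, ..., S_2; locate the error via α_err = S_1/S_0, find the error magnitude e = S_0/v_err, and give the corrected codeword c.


S = (1, 8, 9), error at position 4, error magnitude e = 2, c = [7, 9, 0, 5, 1].

Step 1: column multipliers v_i = (∏_{j≠i}(α_i − α_j))^{−1} mod 11.
  i = 1 (α = 3): (3−9)(3−4)(3−8)(3−7) = (−6)·(−1)·(−5)·(−4) = 120 ≡ 10, so v_1 = 10^{−1} = 10 (mod 11).
  i = 2 (α = 9): (9−3)(9−4)(9−8)(9−7) = 6·5·1·2 = 60 ≡ 5, so v_2 = 5^{−1} = 9 (mod 11).
  i = 3 (α = 4): (4−3)(4−9)(4−8)(4−7) = 1·(−5)·(−4)·(−3) = −60 ≡ 6, so v_3 = 6^{−1} = 2 (mod 11).
  i = 4 (α = 8): (8−3)(8−9)(8−4)(8−7) = 5·(−1)·4·1 = −20 ≡ 2, so v_4 = 2^{−1} = 6 (mod 11).
  i = 5 (α = 7): (7−3)(7−9)(7−4)(7−8) = 4·(−2)·3·(−1) = 24 ≡ 2, so v_5 = 2^{−1} = 6 (mod 11).
  v = [10, 9, 2, 6, 6].
Step 2: syndromes of r = [7, 9, 0, 7, 1] (all sums mod 11).
  S_0 = Σ v_i r_i = 10·7 + 9·9 + 2·0 + 6·7 + 6·1 = 199 ≡ 1.
  S_1 = Σ v_i α_i r_i = 10·3·7 + 9·9·9 + 2·4·0 + 6·8·7 + 6·7·1 = 1317 ≡ 8.
  α_i^2 mod 11 = [9, 4, 5, 9, 5].
  S_2 = Σ v_i α_i^2 r_i = 10·9·7 + 9·4·9 + 2·5·0 + 6·9·7 + 6·5·1 = 1362 ≡ 9.
  S = (1, 8, 9) ≠ 0, so r is not a codeword (an error is present).
Step 3: locate the error. For a single error e at position i, S_ℓ = v_i·e·α_i^ℓ, so α_err = S_1/S_0.
  S_0^{−1} = 1^{−1} = 1 (mod 11), so α_err = 8·1 = 8 ≡ 8 = α_4. Error position i = 4.
  Consistency check: S_2/S_1 = 9·7 = 63 ≡ 8 = α_err ✓ (single-error assumption holds).
Step 4: error magnitude e = S_0/v_4 = S_0·∏_{j≠4}(α_4 − α_j) = 1·2 = 2 ≡ 2 (mod 11).
Step 5: correct position 4: c_4 = r_4 − e = 7 − 2 ≡ 5 (mod 11). Hence c = [7, 9, 0, 5, 1].
  Check: interpolating c through the α_i gives m(x) = 6 + 4·x (degree < 2) with m(α_i) = c_i for every i, so c is indeed a codeword.


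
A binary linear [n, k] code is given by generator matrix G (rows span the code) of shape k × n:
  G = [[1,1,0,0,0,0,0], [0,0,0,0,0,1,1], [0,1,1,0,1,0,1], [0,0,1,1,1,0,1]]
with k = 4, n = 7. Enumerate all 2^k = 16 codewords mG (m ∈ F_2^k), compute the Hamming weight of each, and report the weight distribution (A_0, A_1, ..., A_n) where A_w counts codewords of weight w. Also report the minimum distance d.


Weight distribution: A_0 = 1, A_2 = 4, A_4 = 9, A_6 = 2. Minimum distance d = 2.

Enumerate all 2^4 = 16 messages m ∈ F_2^4.
For each, compute codeword c = mG in F_2^7, then tally its weight.
  m = 0000 → c = 0000000, weight = 0.
  m = 1000 → c = 1100000, weight = 2.
  m = 0100 → c = 0000011, weight = 2.
  m = 1100 → c = 1100011, weight = 4.
  m = 0010 → c = 0110101, weight = 4.
  m = 1010 → c = 1010101, weight = 4.
  m = 0110 → c = 0110110, weight = 4.
  m = 1110 → c = 1010110, weight = 4.
  m = 0001 → c = 0011101, weight = 4.
  m = 1001 → c = 1111101, weight = 6.
  m = 0101 → c = 0011110, weight = 4.
  m = 1101 → c = 1111110, weight = 6.
  m = 0011 → c = 0101000, weight = 2.
  m = 1011 → c = 1001000, weight = 2.
  m = 0111 → c = 0101011, weight = 4.
  m = 1111 → c = 1001011, weight = 4.
Tally weights:
  weight 0: 1 codewords.
  weight 2: 4 codewords.
  weight 4: 9 codewords.
  weight 6: 2 codewords.
Minimum distance d = smallest w > 0 with A_w > 0 = 2.
Sanity: Σ A_w = 16 = 2^4 = 16 ✓.


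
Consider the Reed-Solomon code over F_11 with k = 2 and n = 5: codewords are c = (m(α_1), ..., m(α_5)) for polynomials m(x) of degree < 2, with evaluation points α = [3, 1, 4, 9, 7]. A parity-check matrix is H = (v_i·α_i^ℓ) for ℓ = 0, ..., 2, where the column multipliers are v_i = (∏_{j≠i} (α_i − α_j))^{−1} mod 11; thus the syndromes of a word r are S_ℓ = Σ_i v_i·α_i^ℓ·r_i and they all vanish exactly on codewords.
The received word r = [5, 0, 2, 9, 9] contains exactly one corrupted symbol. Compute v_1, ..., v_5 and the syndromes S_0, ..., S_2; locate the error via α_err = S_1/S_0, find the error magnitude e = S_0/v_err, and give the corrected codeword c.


S = (6, 9, 8), error at position 5, error magnitude e = 5, c = [5, 0, 2, 9, 4].

Step 1: column multipliers v_i = (∏_{j≠i}(α_i − α_j))^{−1} mod 11.
  i = 1 (α = 3): (3−1)(3−4)(3−9)(3−7) = 2·(−1)·(−6)·(−4) = −48 ≡ 7, so v_1 = 7^{−1} = 8 (mod 11).
  i = 2 (α = 1): (1−3)(1−4)(1−9)(1−7) = (−2)·(−3)·(−8)·(−6) = 288 ≡ 2, so v_2 = 2^{−1} = 6 (mod 11).
  i = 3 (α = 4): (4−3)(4−1)(4−9)(4−7) = 1·3·(−5)·(−3) = 45 ≡ 1, so v_3 = 1^{−1} = 1 (mod 11).
  i = 4 (α = 9): (9−3)(9−1)(9−4)(9−7) = 6·8·5·2 = 480 ≡ 7, so v_4 = 7^{−1} = 8 (mod 11).
  i = 5 (α = 7): (7−3)(7−1)(7−4)(7−9) = 4·6·3·(−2) = −144 ≡ 10, so v_5 = 10^{−1} = 10 (mod 11).
  v = [8, 6, 1, 8, 10].
Step 2: syndromes of r = [5, 0, 2, 9, 9] (all sums mod 11).
  S_0 = Σ v_i r_i = 8·5 + 6·0 + 1·2 + 8·9 + 10·9 = 204 ≡ 6.
  S_1 = Σ v_i α_i r_i = 8·3·5 + 6·1·0 + 1·4·2 + 8·9·9 + 10·7·9 = 1406 ≡ 9.
  α_i^2 mod 11 = [9, 1, 5, 4, 5].
  S_2 = Σ v_i α_i^2 r_i = 8·9·5 + 6·1·0 + 1·5·2 + 8·4·9 + 10·5·9 = 1108 ≡ 8.
  S = (6, 9, 8) ≠ 0, so r is not a codeword (an error is present).
Step 3: locate the error. For a single error e at position i, S_ℓ = v_i·e·α_i^ℓ, so α_err = S_1/S_0.
  S_0^{−1} = 6^{−1} = 2 (mod 11), so α_err = 9·2 = 18 ≡ 7 = α_5. Error position i = 5.
  Consistency check: S_2/S_1 = 8·5 = 40 ≡ 7 = α_err ✓ (single-error assumption holds).
Step 4: error magnitude e = S_0/v_5 = S_0·∏_{j≠5}(α_5 − α_j) = 6·10 = 60 ≡ 5 (mod 11).
Step 5: correct position 5: c_5 = r_5 − e = 9 − 5 ≡ 4 (mod 11). Hence c = [5, 0, 2, 9, 4].
  Check: interpolating c through the α_i gives m(x) = 3 + 8·x (degree < 2) with m(α_i) = c_i for every i, so c is indeed a codeword.


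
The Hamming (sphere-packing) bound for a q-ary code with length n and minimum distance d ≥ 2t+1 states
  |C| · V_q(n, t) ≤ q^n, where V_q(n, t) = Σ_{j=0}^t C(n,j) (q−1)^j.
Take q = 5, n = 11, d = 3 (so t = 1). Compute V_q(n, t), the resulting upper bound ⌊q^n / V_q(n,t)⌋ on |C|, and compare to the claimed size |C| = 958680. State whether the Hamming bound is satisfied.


V_q(n, t) = 45, q^n = 48828125, Hamming bound = 1085069, |C| = 958680 ≤ bound (satisfied).

Step 1: Compute V_q(n, t) = Σ_{j=0}^1 C(n, j) (q−1)^j.
  j = 0: C(11,0)·(4)^0 = 1·1 = 1.
  j = 1: C(11,1)·(4)^1 = 11·4 = 44.
  V_q(n, t) = 1 + 44 = 45.
Step 2: q^n = 5^11 = 48828125.
Step 3: Hamming bound ⌊q^n / V_q(n,t)⌋ = ⌊48828125/45⌋ = 1085069.
Step 4: Compare |C| = 958680 to 1085069: satisfied.
The claimed |C| lies below the Hamming bound.


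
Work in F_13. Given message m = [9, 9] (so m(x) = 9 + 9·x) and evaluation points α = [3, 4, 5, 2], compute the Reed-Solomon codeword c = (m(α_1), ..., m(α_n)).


c = [10, 6, 2, 1]

Message polynomial: m(x) = 9 + 9·x (mod 13).
For each evaluation point α_i, compute m(α_i) mod 13:
  α_1 = 3: Horner steps 9 → 10, so m(3) = 10.
  α_2 = 4: Horner steps 9 → 6, so m(4) = 6.
  α_3 = 5: Horner steps 9 → 2, so m(5) = 2.
  α_4 = 2: Horner steps 9 → 1, so m(2) = 1.
Codeword c = [10, 6, 2, 1] ∈ F_13^4.


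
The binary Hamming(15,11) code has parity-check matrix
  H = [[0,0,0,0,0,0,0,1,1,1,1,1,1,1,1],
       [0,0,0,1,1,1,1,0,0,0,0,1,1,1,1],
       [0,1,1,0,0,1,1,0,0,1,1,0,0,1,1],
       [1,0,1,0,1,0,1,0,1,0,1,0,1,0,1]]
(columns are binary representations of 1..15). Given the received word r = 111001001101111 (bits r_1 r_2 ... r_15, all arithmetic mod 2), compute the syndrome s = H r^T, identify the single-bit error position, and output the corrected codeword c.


s = (0, 1, 0, 1)^T, error position = 5, corrected codeword c = 111011001101111

Compute s = H r^T mod 2 one row at a time:
  s_1 = 0 + 1 + 1 + 0 + 1 + 1 + 1 + 1 = 6 ≡ 0 (mod 2).
  s_2 = 0 + 0 + 1 + 0 + 1 + 1 + 1 + 1 = 5 ≡ 1 (mod 2).
  s_3 = 1 + 1 + 1 + 0 + 1 + 0 + 1 + 1 = 6 ≡ 0 (mod 2).
  s_4 = 1 + 1 + 0 + 0 + 1 + 0 + 1 + 1 = 5 ≡ 1 (mod 2).
s = (0, 1, 0, 1)^T — this equals column 5 of H (binary 0101), so error is at position 5.
Correct: flip bit 5 of r = 111001001101111 to get c = 111011001101111.


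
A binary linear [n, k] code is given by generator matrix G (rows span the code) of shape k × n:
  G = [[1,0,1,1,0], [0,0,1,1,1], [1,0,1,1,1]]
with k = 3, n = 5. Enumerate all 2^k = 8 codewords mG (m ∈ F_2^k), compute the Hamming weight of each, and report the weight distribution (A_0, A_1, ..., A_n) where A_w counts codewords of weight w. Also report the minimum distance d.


Weight distribution: A_0 = 1, A_1 = 2, A_2 = 2, A_3 = 2, A_4 = 1. Minimum distance d = 1.

Enumerate all 2^3 = 8 messages m ∈ F_2^3.
For each, compute codeword c = mG in F_2^5, then tally its weight.
  m = 000 → c = 00000, weight = 0.
  m = 100 → c = 10110, weight = 3.
  m = 010 → c = 00111, weight = 3.
  m = 110 → c = 10001, weight = 2.
  m = 001 → c = 10111, weight = 4.
  m = 101 → c = 00001, weight = 1.
  m = 011 → c = 10000, weight = 1.
  m = 111 → c = 00110, weight = 2.
Tally weights:
  weight 0: 1 codewords.
  weight 1: 2 codewords.
  weight 2: 2 codewords.
  weight 3: 2 codewords.
  weight 4: 1 codewords.
Minimum distance d = smallest w > 0 with A_w > 0 = 1.
Sanity: Σ A_w = 8 = 2^3 = 8 ✓.


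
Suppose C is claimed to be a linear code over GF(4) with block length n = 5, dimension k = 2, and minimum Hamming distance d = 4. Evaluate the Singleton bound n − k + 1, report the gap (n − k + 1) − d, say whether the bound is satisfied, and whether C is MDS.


Singleton RHS = n − k + 1 = 4, slack = 0, bound satisfied, MDS.

Singleton bound: d ≤ n − k + 1.
Here n = 5, k = 2, so n − k + 1 = 4.
Given d = 4, check d ≤ 4: YES.
Slack = (n − k + 1) − d = 0.
The code is MDS (slack = 0).
Description: the claimed parameters are [5, 2, 4]_4; such a code would be MDS (meets Singleton bound).


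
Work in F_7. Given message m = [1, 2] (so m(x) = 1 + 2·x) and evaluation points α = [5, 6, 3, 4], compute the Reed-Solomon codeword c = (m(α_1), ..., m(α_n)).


c = [4, 6, 0, 2]

Message polynomial: m(x) = 1 + 2·x (mod 7).
For each evaluation point α_i, compute m(α_i) mod 7:
  α_1 = 5: Horner steps 2 → 4, so m(5) = 4.
  α_2 = 6: Horner steps 2 → 6, so m(6) = 6.
  α_3 = 3: Horner steps 2 → 0, so m(3) = 0.
  α_4 = 4: Horner steps 2 → 2, so m(4) = 2.
Codeword c = [4, 6, 0, 2] ∈ F_7^4.


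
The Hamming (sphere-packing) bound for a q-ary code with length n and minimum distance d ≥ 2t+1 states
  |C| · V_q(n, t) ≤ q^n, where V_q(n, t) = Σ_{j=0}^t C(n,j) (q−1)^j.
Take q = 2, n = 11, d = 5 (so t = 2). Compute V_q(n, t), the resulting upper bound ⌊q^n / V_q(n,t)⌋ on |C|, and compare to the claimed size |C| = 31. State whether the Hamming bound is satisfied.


V_q(n, t) = 67, q^n = 2048, Hamming bound = 30, |C| = 31 > bound (violated).

Step 1: Compute V_q(n, t) = Σ_{j=0}^2 C(n, j) (q−1)^j.
  j = 0: C(11,0)·(1)^0 = 1·1 = 1.
  j = 1: C(11,1)·(1)^1 = 11·1 = 11.
  j = 2: C(11,2)·(1)^2 = 55·1 = 55.
  V_q(n, t) = 1 + 11 + 55 = 67.
Step 2: q^n = 2^11 = 2048.
Step 3: Hamming bound ⌊q^n / V_q(n,t)⌋ = ⌊2048/67⌋ = 30.
Step 4: Compare |C| = 31 to 30: violated.
The claimed |C| lies above the Hamming bound, so no 2-ary code of length 11 with d ≥ 5 can have 31 codewords.


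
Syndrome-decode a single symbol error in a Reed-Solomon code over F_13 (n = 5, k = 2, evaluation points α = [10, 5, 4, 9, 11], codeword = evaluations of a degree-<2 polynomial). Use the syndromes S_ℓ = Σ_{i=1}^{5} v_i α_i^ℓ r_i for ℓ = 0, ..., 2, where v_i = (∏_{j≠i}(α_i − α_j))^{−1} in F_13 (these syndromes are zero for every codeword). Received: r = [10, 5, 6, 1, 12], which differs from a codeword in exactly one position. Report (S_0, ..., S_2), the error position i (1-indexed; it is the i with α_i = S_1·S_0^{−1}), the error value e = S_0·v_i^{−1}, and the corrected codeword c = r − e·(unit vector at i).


S = (4, 1, 10), error at position 1, error magnitude e = 10, c = [0, 5, 6, 1, 12].

Step 1: column multipliers v_i = (∏_{j≠i}(α_i − α_j))^{−1} mod 13.
  i = 1 (α = 10): (10−5)(10−4)(10−9)(10−11) = 5·6·1·(−1) = −30 ≡ 9, so v_1 = 9^{−1} = 3 (mod 13).
  i = 2 (α = 5): (5−10)(5−4)(5−9)(5−11) = (−5)·1·(−4)·(−6) = −120 ≡ 10, so v_2 = 10^{−1} = 4 (mod 13).
  i = 3 (α = 4): (4−10)(4−5)(4−9)(4−11) = (−6)·(−1)·(−5)·(−7) = 210 ≡ 2, so v_3 = 2^{−1} = 7 (mod 13).
  i = 4 (α = 9): (9−10)(9−5)(9−4)(9−11) = (−1)·4·5·(−2) = 40 ≡ 1, so v_4 = 1^{−1} = 1 (mod 13).
  i = 5 (α = 11): (11−10)(11−5)(11−4)(11−9) = 1·6·7·2 = 84 ≡ 6, so v_5 = 6^{−1} = 11 (mod 13).
  v = [3, 4, 7, 1, 11].
Step 2: syndromes of r = [10, 5, 6, 1, 12] (all sums mod 13).
  S_0 = Σ v_i r_i = 3·10 + 4·5 + 7·6 + 1·1 + 11·12 = 225 ≡ 4.
  S_1 = Σ v_i α_i r_i = 3·10·10 + 4·5·5 + 7·4·6 + 1·9·1 + 11·11·12 = 2029 ≡ 1.
  α_i^2 mod 13 = [9, 12, 3, 3, 4].
  S_2 = Σ v_i α_i^2 r_i = 3·9·10 + 4·12·5 + 7·3·6 + 1·3·1 + 11·4·12 = 1167 ≡ 10.
  S = (4, 1, 10) ≠ 0, so r is not a codeword (an error is present).
Step 3: locate the error. For a single error e at position i, S_ℓ = v_i·e·α_i^ℓ, so α_err = S_1/S_0.
  S_0^{−1} = 4^{−1} = 10 (mod 13), so α_err = 1·10 = 10 ≡ 10 = α_1. Error position i = 1.
  Consistency check: S_2/S_1 = 10·1 = 10 ≡ 10 = α_err ✓ (single-error assumption holds).
Step 4: error magnitude e = S_0/v_1 = S_0·∏_{j≠1}(α_1 − α_j) = 4·9 = 36 ≡ 10 (mod 13).
Step 5: correct position 1: c_1 = r_1 − e = 10 − 10 ≡ 0 (mod 13). Hence c = [0, 5, 6, 1, 12].
  Check: interpolating c through the α_i gives m(x) = 10 + 12·x (degree < 2) with m(α_i) = c_i for every i, so c is indeed a codeword.


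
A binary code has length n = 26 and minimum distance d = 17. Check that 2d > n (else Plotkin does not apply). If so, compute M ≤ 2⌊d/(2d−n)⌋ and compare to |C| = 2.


Plotkin bound M ≤ 4; given |C| = 2 ≤ bound (satisfied).

Check applicability: 2d = 34, n = 26.
2d − n = 8 > 0, so Plotkin applies.
Compute d/(2d−n) = 17/8 ≈ 2.1250.
⌊d/(2d−n)⌋ = 2.
Plotkin bound: M ≤ 2·2 = 4.
Given |C| = 2, check: satisfied.
This |C| is below the Plotkin bound.


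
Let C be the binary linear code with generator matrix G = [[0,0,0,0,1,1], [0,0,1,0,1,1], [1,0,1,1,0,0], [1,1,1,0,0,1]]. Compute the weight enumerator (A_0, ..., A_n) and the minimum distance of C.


Weight distribution: A_0 = 1, A_1 = 1, A_2 = 2, A_3 = 6, A_4 = 5, A_5 = 1. Minimum distance d = 1.

Enumerate all 2^4 = 16 messages m ∈ F_2^4.
For each, compute codeword c = mG in F_2^6, then tally its weight.
  m = 0000 → c = 000000, weight = 0.
  m = 1000 → c = 000011, weight = 2.
  m = 0100 → c = 001011, weight = 3.
  m = 1100 → c = 001000, weight = 1.
  m = 0010 → c = 101100, weight = 3.
  m = 1010 → c = 101111, weight = 5.
  m = 0110 → c = 100111, weight = 4.
  m = 1110 → c = 100100, weight = 2.
  m = 0001 → c = 111001, weight = 4.
  m = 1001 → c = 111010, weight = 4.
  m = 0101 → c = 110010, weight = 3.
  m = 1101 → c = 110001, weight = 3.
  m = 0011 → c = 010101, weight = 3.
  m = 1011 → c = 010110, weight = 3.
  m = 0111 → c = 011110, weight = 4.
  m = 1111 → c = 011101, weight = 4.
Tally weights:
  weight 0: 1 codewords.
  weight 1: 1 codewords.
  weight 2: 2 codewords.
  weight 3: 6 codewords.
  weight 4: 5 codewords.
  weight 5: 1 codewords.
Minimum distance d = smallest w > 0 with A_w > 0 = 1.
Sanity: Σ A_w = 16 = 2^4 = 16 ✓.
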